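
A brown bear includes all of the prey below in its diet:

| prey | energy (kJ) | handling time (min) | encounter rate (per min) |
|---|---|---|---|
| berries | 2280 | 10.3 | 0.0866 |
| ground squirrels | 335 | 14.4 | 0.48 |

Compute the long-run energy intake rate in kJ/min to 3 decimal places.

R = Σλ_iE_i / (1 + Σλ_ih_i)
Numerator: 0.0866×2280 + 0.48×335 = 358.2
Denominator: 1 + 0.0866×10.3 + 0.48×14.4 = 8.804
R = 358.2/8.804 = 40.69 kJ/min

40.692 kJ/min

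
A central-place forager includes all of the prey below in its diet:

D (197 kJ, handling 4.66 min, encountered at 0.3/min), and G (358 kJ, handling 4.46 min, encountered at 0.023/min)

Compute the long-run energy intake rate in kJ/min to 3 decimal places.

R = Σλ_iE_i / (1 + Σλ_ih_i)
Numerator: 0.3×197 + 0.023×358 = 67.33
Denominator: 1 + 0.3×4.66 + 0.023×4.46 = 2.501
R = 67.33/2.501 = 26.93 kJ/min

26.927 kJ/min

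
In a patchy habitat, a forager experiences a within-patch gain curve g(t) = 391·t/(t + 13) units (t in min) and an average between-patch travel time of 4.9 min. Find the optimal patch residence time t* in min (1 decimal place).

Maximise g(t)/(T+t): set derivative to zero → g'(t)(T+t) = g(t).
g'(t) = 391·13/(t + 13)². Setting 391·13/(t+13)² = 391t/[(t+13)(4.9+t)] gives 13(4.9+t) = t(t+13), so t² = 13×4.9 = 63.7.
t* = √63.7 = 7.981 min.

8.0 min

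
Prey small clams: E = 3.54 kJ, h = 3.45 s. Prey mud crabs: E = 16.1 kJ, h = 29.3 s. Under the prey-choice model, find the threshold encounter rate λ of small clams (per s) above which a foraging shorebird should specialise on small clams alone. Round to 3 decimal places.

0.334 per s

Drop mud crabs once their profitability E₂/h₂ falls below the rate achievable on small clams alone: E₂/h₂ = λE₁/(1 + λh₁).
Solve for λ: λE₁h₂ = E₂(1 + λh₁) → λ(E₁h₂ − E₂h₁) = E₂ → λ = E₂/(E₁h₂ − E₂h₁).
λ = 16.1/(3.54×29.3 − 16.1×3.45) = 16.1/48.18 = 0.3342 per s.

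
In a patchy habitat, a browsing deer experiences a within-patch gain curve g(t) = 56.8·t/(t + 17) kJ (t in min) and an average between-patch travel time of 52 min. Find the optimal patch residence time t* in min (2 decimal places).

Optimal t* satisfies g'(t*) = g(t*)/(T + t*).
g'(t) = 56.8·17/(t + 17)². Setting 56.8·17/(t+17)² = 56.8t/[(t+17)(52+t)] gives 17(52+t) = t(t+17), so t² = 17×52 = 884.
t* = √884 = 29.73 min.

29.73 min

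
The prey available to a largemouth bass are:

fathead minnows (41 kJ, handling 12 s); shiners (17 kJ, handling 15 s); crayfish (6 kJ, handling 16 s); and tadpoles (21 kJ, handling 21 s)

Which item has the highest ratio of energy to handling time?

Profitability E/h (kJ/s): fathead minnows = 41/12 = 3.42, shiners = 17/15 = 1.13, crayfish = 6/16 = 0.375, tadpoles = 21/21 = 1.
Ranked: fathead minnows > shiners > tadpoles > crayfish.

fathead minnows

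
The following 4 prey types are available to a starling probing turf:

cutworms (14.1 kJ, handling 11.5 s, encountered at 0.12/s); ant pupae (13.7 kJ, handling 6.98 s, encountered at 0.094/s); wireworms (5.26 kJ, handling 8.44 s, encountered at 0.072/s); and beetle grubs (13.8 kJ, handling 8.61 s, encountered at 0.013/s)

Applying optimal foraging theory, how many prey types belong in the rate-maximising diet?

3

Profitabilities (E/h, kJ/s): ant pupae 1.96, beetle grubs 1.6, cutworms 1.23, wireworms 0.623. Add prey in this order while the next type's profitability exceeds the intake rate on those already taken.
Rate on top 1: 0.7776. beetle grubs: 1.6 > 0.7776 → include.
Rate on top 2: 0.8298. cutworms: 1.23 > 0.8298 → include.
Rate on top 3: 1.004. wireworms: 0.623 < 1.004 → exclude; stop.
Optimal diet: ant pupae, beetle grubs, cutworms — 3 of 4 types.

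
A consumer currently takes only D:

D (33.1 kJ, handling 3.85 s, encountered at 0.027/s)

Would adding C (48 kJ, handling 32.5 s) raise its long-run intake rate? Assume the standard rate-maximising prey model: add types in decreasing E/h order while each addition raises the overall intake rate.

Yes

Intake rate on the current diet: R = (0.027×33.1) / (1 + 0.027×3.85) = 0.8937/1.104 = 0.8095 kJ/s.
C: E/h = 48/32.5 = 1.477 kJ/s.
Since 1.477 > R, including C increases the long-run rate.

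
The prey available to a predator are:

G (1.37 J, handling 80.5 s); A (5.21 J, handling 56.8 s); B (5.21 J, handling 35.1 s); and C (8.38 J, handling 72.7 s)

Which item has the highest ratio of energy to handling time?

In descending order of E/h:
B: 5.21/35.1 = 0.148 J/s
C: 8.38/72.7 = 0.115 J/s
A: 5.21/56.8 = 0.0917 J/s
G: 1.37/80.5 = 0.017 J/s

B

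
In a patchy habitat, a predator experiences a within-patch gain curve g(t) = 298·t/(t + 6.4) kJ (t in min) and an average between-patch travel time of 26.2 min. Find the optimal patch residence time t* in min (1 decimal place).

12.9 min

Maximise g(t)/(T+t): set derivative to zero → g'(t)(T+t) = g(t).
g'(t) = 298·6.4/(t + 6.4)². Setting 298·6.4/(t+6.4)² = 298t/[(t+6.4)(26.2+t)] gives 6.4(26.2+t) = t(t+6.4), so t² = 6.4×26.2 = 167.7.
t* = √167.7 = 12.95 min.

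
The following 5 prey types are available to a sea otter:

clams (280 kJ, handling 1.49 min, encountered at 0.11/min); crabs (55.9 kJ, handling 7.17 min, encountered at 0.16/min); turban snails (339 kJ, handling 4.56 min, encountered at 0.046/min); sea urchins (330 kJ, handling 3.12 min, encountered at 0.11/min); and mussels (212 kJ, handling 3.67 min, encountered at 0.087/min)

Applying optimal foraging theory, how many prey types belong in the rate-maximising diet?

4

E/h in descending order: clams 188, sea urchins 106, turban snails 74.3, mussels 57.8, crabs 7.8 kJ/min. The optimal diet is the largest prefix of this list for which every included type satisfies E_i/h_i > R on the types above it.
Rate on top 1: 26.46. sea urchins: 106 > 26.46 → include.
Rate on top 2: 44.52. turban snails: 74.3 > 44.52 → include.
Rate on top 3: 48.17. mussels: 57.8 > 48.17 → include.
Rate on top 4: 49.67. crabs: 7.8 < 49.67 → exclude; stop.
Optimal diet: clams, sea urchins, turban snails, mussels — 4 of 5 types.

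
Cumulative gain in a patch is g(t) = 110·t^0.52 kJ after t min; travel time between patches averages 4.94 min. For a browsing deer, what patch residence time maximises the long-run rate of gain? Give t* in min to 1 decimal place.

5.4 min

Maximise g(t)/(T+t): set derivative to zero → g'(t)(T+t) = g(t).
g'(t) = 0.52·110·t^-0.48. Setting 0.52·110·t^-0.48 = 110·t^0.52/(4.94+t) gives 0.52(4.94+t) = t, so 0.48·t = 0.52×4.94.
t* = 0.52×4.94/0.48 = 5.352 min.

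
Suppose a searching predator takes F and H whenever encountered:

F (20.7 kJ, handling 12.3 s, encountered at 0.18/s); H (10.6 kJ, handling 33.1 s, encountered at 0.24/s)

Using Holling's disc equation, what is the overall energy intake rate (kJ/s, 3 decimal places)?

R = Σλ_iE_i / (1 + Σλ_ih_i)
Numerator: 0.18×20.7 + 0.24×10.6 = 6.27
Denominator: 1 + 0.18×12.3 + 0.24×33.1 = 11.16
R = 6.27/11.16 = 0.5619 kJ/s

0.562 kJ/s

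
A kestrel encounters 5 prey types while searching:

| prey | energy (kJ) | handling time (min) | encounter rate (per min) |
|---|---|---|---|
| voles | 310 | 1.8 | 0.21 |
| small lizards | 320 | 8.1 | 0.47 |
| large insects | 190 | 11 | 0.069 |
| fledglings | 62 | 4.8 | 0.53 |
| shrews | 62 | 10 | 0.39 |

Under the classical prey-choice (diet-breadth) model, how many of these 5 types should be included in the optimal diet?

E/h in descending order: voles 172, small lizards 39.5, large insects 17.3, fledglings 12.9, shrews 6.2 kJ/min. The optimal diet is the largest prefix of this list for which every included type satisfies E_i/h_i > R on the types above it.
Rate on top 1: 47.24. small lizards: 39.5 < 47.24 → exclude; stop.
Optimal diet: voles — 1 of 5 types.

1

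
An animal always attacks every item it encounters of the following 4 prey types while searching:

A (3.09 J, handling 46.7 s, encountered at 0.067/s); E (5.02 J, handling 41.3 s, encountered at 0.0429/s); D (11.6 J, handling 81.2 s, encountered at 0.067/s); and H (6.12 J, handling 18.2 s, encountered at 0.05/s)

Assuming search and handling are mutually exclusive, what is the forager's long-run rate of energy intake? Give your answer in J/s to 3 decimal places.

0.123 J/s

Energy encountered per unit search time: 0.067×3.09 + 0.0429×5.02 + 0.067×11.6 + 0.05×6.12 = 1.506 J/s.
Handling time per unit search time: 0.067×46.7 + 0.0429×41.3 + 0.067×81.2 + 0.05×18.2 = 11.25.
Rate = 1.506/(1 + 11.25) = 0.1229 J/s.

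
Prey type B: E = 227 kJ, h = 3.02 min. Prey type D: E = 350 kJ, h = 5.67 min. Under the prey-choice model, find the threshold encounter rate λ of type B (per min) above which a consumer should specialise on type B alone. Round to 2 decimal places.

1.52 per min

Drop type D once their profitability E₂/h₂ falls below the rate achievable on type B alone: E₂/h₂ = λE₁/(1 + λh₁).
Solve for λ: λE₁h₂ = E₂(1 + λh₁) → λ(E₁h₂ − E₂h₁) = E₂ → λ = E₂/(E₁h₂ − E₂h₁).
λ = 350/(227×5.67 − 350×3.02) = 350/230.1 = 1.521 per min.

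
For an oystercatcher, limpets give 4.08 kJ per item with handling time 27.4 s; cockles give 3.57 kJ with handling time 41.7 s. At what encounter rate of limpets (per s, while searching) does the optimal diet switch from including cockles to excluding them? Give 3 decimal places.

0.049 per s

The zero-one rule: include cockles iff E₂/h₂ > λE₁/(1+λh₁). Equality gives the switch point.
λE₁h₂ = E₂ + λE₂h₁ ⇒ λ = E₂/(E₁h₂ − E₂h₁) = 3.57/(170.1 − 97.82) = 0.04937 per s.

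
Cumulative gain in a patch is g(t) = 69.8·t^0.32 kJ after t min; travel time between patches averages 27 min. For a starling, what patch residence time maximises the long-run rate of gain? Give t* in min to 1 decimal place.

12.7 min

Maximise g(t)/(T+t): set derivative to zero → g'(t)(T+t) = g(t).
g'(t) = 0.32·69.8·t^-0.68. Setting 0.32·69.8·t^-0.68 = 69.8·t^0.32/(27+t) gives 0.32(27+t) = t, so 0.68·t = 0.32×27.
t* = 0.32×27/0.68 = 12.71 min.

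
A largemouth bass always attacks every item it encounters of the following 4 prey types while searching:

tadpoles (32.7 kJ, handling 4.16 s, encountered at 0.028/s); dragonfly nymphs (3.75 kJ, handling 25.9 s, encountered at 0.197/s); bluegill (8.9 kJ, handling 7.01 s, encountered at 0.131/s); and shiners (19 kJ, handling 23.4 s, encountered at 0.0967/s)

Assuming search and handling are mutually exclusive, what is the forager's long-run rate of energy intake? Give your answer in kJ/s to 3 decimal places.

0.495 kJ/s

R = (0.028×32.7 + 0.197×3.75 + 0.131×8.9 + 0.0967×19) / (1 + 0.028×4.16 + 0.197×25.9 + 0.131×7.01 + 0.0967×23.4) = 4.658/9.4 = 0.4955 kJ/s.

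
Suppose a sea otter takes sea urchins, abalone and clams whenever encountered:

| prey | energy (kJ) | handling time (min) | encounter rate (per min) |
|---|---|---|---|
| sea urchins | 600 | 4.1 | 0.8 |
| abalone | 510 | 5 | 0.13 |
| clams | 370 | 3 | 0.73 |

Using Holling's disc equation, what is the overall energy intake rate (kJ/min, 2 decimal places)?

R = (0.8×600 + 0.13×510 + 0.73×370) / (1 + 0.8×4.1 + 0.13×5 + 0.73×3) = 816.4/7.12 = 114.7 kJ/min.

114.66 kJ/min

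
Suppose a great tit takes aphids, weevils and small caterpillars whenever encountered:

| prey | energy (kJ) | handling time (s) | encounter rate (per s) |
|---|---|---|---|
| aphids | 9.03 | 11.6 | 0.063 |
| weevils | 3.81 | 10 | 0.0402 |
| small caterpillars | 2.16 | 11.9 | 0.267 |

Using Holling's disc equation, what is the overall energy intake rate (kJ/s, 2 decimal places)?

Energy encountered per unit search time: 0.063×9.03 + 0.0402×3.81 + 0.267×2.16 = 1.299 kJ/s.
Handling time per unit search time: 0.063×11.6 + 0.0402×10 + 0.267×11.9 = 4.31.
Rate = 1.299/(1 + 4.31) = 0.2446 kJ/s.

0.24 kJ/s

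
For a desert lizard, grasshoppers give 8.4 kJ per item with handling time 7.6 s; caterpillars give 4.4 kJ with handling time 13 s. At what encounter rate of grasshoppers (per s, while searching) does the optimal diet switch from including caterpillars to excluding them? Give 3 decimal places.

Drop caterpillars once their profitability E₂/h₂ falls below the rate achievable on grasshoppers alone: E₂/h₂ = λE₁/(1 + λh₁).
Solve for λ: λE₁h₂ = E₂(1 + λh₁) → λ(E₁h₂ − E₂h₁) = E₂ → λ = E₂/(E₁h₂ − E₂h₁).
λ = 4.4/(8.4×13 − 4.4×7.6) = 4.4/75.76 = 0.05808 per s.

0.058 per s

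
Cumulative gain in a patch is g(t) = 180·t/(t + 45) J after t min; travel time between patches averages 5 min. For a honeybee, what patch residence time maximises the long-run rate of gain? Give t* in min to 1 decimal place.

15.0 min

By the marginal value theorem, leave when the instantaneous gain rate g'(t) equals the habitat-wide average g(t)/(T + t).
g'(t) = 180·45/(t + 45)². Setting 180·45/(t+45)² = 180t/[(t+45)(5+t)] gives 45(5+t) = t(t+45), so t² = 45×5 = 225.
t* = √225 = 15 min.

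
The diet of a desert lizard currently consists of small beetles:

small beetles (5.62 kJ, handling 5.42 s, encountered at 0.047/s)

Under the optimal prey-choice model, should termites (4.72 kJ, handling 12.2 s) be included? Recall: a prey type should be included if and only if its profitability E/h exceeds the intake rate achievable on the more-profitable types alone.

Yes

Intake rate on the current diet: R = (0.047×5.62) / (1 + 0.047×5.42) = 0.2641/1.255 = 0.2105 kJ/s.
termites: E/h = 4.72/12.2 = 0.3869 kJ/s.
Since 0.3869 > R, including termites increases the long-run rate.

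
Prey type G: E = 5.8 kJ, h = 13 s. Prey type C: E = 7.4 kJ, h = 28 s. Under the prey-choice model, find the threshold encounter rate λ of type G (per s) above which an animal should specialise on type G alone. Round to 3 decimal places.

0.112 per s

Drop type C once their profitability E₂/h₂ falls below the rate achievable on type G alone: E₂/h₂ = λE₁/(1 + λh₁).
Solve for λ: λE₁h₂ = E₂(1 + λh₁) → λ(E₁h₂ − E₂h₁) = E₂ → λ = E₂/(E₁h₂ − E₂h₁).
λ = 7.4/(5.8×28 − 7.4×13) = 7.4/66.2 = 0.1118 per s.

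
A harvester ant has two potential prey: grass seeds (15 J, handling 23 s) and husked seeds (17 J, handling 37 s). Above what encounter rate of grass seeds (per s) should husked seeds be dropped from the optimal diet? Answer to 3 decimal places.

Drop husked seeds once their profitability E₂/h₂ falls below the rate achievable on grass seeds alone: E₂/h₂ = λE₁/(1 + λh₁).
Solve for λ: λE₁h₂ = E₂(1 + λh₁) → λ(E₁h₂ − E₂h₁) = E₂ → λ = E₂/(E₁h₂ − E₂h₁).
λ = 17/(15×37 − 17×23) = 17/164 = 0.1037 per s.

0.104 per s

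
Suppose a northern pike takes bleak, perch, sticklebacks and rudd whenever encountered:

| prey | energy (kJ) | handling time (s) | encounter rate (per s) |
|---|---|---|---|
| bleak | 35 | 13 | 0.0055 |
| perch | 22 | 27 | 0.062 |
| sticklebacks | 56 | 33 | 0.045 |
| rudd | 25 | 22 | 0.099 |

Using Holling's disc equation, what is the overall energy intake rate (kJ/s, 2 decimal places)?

R = Σλ_iE_i / (1 + Σλ_ih_i)
Numerator: 0.0055×35 + 0.062×22 + 0.045×56 + 0.099×25 = 6.551
Denominator: 1 + 0.0055×13 + 0.062×27 + 0.045×33 + 0.099×22 = 6.409
R = 6.551/6.409 = 1.022 kJ/s

1.02 kJ/s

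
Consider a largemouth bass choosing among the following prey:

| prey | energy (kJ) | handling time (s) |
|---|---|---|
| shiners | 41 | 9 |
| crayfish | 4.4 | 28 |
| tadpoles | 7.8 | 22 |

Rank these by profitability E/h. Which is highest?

shiners

In descending order of E/h:
shiners: 41/9 = 4.56 kJ/s
tadpoles: 7.8/22 = 0.355 kJ/s
crayfish: 4.4/28 = 0.157 kJ/s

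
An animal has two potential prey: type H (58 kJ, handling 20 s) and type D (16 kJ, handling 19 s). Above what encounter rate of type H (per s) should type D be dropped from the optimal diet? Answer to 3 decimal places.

0.020 per s

Drop type D once their profitability E₂/h₂ falls below the rate achievable on type H alone: E₂/h₂ = λE₁/(1 + λh₁).
Solve for λ: λE₁h₂ = E₂(1 + λh₁) → λ(E₁h₂ − E₂h₁) = E₂ → λ = E₂/(E₁h₂ − E₂h₁).
λ = 16/(58×19 − 16×20) = 16/782 = 0.02046 per s.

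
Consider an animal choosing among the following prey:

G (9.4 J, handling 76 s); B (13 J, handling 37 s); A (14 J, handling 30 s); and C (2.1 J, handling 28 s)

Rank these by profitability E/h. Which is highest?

A

In descending order of E/h:
A: 14/30 = 0.467 J/s
B: 13/37 = 0.351 J/s
G: 9.4/76 = 0.124 J/s
C: 2.1/28 = 0.075 J/s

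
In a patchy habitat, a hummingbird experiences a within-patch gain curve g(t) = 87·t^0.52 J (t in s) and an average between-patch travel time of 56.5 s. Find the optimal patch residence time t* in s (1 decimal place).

61.2 s

By the marginal value theorem, leave when the instantaneous gain rate g'(t) equals the habitat-wide average g(t)/(T + t).
g'(t) = 0.52·87·t^-0.48. Setting 0.52·87·t^-0.48 = 87·t^0.52/(56.5+t) gives 0.52(56.5+t) = t, so 0.48·t = 0.52×56.5.
t* = 0.52×56.5/0.48 = 61.21 s.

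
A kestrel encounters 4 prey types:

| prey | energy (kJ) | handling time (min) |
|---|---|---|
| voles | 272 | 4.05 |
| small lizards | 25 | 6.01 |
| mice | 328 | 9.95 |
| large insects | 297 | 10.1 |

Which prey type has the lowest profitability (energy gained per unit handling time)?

small lizards

Profitability E/h (kJ/min): voles = 272/4.05 = 67.2, small lizards = 25/6.01 = 4.16, mice = 328/9.95 = 33, large insects = 297/10.1 = 29.4.
Ranked: voles > mice > large insects > small lizards.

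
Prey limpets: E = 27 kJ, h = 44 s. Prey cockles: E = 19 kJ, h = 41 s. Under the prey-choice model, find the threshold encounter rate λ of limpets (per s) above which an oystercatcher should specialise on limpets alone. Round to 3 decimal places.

0.070 per s

Drop cockles once their profitability E₂/h₂ falls below the rate achievable on limpets alone: E₂/h₂ = λE₁/(1 + λh₁).
Solve for λ: λE₁h₂ = E₂(1 + λh₁) → λ(E₁h₂ − E₂h₁) = E₂ → λ = E₂/(E₁h₂ − E₂h₁).
λ = 19/(27×41 − 19×44) = 19/271 = 0.07011 per s.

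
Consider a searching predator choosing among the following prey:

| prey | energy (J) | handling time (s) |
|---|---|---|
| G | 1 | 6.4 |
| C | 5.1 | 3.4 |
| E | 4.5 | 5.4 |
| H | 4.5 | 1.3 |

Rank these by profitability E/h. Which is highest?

Profitability E/h (J/s): G = 1/6.4 = 0.156, C = 5.1/3.4 = 1.5, E = 4.5/5.4 = 0.833, H = 4.5/1.3 = 3.46.
Ranked: H > C > E > G.

H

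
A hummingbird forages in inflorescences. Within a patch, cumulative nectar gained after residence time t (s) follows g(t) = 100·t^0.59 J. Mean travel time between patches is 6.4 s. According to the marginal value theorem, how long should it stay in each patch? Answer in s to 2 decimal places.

9.21 s

Maximise g(t)/(T+t): set derivative to zero → g'(t)(T+t) = g(t).
g'(t) = 0.59·100·t^-0.41. Setting 0.59·100·t^-0.41 = 100·t^0.59/(6.4+t) gives 0.59(6.4+t) = t, so 0.41·t = 0.59×6.4.
t* = 0.59×6.4/0.41 = 9.21 s.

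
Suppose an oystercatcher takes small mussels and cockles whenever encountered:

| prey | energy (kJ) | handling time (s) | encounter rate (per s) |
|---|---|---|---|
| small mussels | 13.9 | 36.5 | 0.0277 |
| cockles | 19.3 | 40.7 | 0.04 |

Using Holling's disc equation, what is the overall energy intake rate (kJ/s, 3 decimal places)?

R = Σλ_iE_i / (1 + Σλ_ih_i)
Numerator: 0.0277×13.9 + 0.04×19.3 = 1.157
Denominator: 1 + 0.0277×36.5 + 0.04×40.7 = 3.639
R = 1.157/3.639 = 0.3179 kJ/s

0.318 kJ/s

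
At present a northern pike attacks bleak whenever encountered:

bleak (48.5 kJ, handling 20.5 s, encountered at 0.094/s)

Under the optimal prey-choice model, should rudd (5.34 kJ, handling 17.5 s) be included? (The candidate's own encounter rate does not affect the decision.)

No

Current rate: (0.094×48.5)/(1 + 0.094×20.5) = 1.558 kJ/s.
rudd: E/h = 5.34/17.5 = 0.3051 kJ/s.
0.3051 < 1.558, so adding rudd would lower the average — exclude it.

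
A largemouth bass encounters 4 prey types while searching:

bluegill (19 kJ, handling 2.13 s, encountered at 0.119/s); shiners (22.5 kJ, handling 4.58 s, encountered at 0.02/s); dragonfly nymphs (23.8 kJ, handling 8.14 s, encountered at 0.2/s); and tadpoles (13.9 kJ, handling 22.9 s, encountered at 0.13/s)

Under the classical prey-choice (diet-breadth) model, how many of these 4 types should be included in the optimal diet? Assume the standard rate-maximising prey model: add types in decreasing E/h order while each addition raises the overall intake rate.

3

E/h in descending order: bluegill 8.92, shiners 4.91, dragonfly nymphs 2.92, tadpoles 0.607 kJ/s. The optimal diet is the largest prefix of this list for which every included type satisfies E_i/h_i > R on the types above it.
Rate on top 1: 1.804. shiners: 4.91 > 1.804 → include.
Rate on top 2: 2.016. dragonfly nymphs: 2.92 > 2.016 → include.
Rate on top 3: 2.513. tadpoles: 0.607 < 2.513 → exclude; stop.
Optimal diet: bluegill, shiners, dragonfly nymphs — 3 of 4 types.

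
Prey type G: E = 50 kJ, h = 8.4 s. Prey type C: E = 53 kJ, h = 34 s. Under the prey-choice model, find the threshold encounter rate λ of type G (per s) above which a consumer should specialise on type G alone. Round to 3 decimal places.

At the threshold, the rate on type G alone equals the profitability of type C: λ·50/(1 + λ·8.4) = 53/34 = 1.559.
Rearranging, λ(50 − 1.559×8.4) = 1.559, so λ = 1.559/36.91 = 0.04224 per s.

0.042 per s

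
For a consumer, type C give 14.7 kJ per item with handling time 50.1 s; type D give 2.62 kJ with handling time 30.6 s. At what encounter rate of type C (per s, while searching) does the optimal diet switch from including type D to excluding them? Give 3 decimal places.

At the threshold, the rate on type C alone equals the profitability of type D: λ·14.7/(1 + λ·50.1) = 2.62/30.6 = 0.08562.
Rearranging, λ(14.7 − 0.08562×50.1) = 0.08562, so λ = 0.08562/10.41 = 0.008225 per s.

0.008 per s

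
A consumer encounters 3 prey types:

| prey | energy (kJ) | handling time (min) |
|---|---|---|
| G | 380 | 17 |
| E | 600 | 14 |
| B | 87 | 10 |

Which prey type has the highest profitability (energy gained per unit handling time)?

Profitability E/h (kJ/min): G = 380/17 = 22.4, E = 600/14 = 42.9, B = 87/10 = 8.7.
Ranked: E > G > B.

E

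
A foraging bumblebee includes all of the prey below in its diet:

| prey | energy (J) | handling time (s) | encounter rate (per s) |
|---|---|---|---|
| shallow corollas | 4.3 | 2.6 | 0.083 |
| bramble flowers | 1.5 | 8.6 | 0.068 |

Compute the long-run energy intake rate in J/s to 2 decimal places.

0.25 J/s

R = Σλ_iE_i / (1 + Σλ_ih_i)
Numerator: 0.083×4.3 + 0.068×1.5 = 0.4589
Denominator: 1 + 0.083×2.6 + 0.068×8.6 = 1.801
R = 0.4589/1.801 = 0.2549 J/s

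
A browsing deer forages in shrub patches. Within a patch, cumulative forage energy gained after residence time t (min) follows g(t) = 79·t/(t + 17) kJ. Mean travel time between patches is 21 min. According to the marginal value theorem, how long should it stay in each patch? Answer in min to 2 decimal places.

Optimal t* satisfies g'(t*) = g(t*)/(T + t*).
g'(t) = 79·17/(t + 17)². Setting 79·17/(t+17)² = 79t/[(t+17)(21+t)] gives 17(21+t) = t(t+17), so t² = 17×21 = 357.
t* = √357 = 18.89 min.

18.89 min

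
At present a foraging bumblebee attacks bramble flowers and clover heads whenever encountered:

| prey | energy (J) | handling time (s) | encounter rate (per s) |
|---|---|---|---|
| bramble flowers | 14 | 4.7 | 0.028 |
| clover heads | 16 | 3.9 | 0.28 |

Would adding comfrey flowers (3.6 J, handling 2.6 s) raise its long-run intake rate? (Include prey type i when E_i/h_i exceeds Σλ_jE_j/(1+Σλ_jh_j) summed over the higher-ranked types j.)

Current rate: (0.028×14 + 0.28×16)/(1 + 0.028×4.7 + 0.28×3.9) = 2.191 J/s.
Profitability of comfrey flowers: 3.6/2.6 = 1.385 J/s.
1.385 < 2.191, so adding comfrey flowers would lower the average — exclude it.

No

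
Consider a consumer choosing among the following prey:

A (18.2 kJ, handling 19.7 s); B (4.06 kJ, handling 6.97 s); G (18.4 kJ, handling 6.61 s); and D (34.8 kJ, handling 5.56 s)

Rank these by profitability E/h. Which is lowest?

In descending order of E/h:
D: 34.8/5.56 = 6.26 kJ/s
G: 18.4/6.61 = 2.78 kJ/s
A: 18.2/19.7 = 0.924 kJ/s
B: 4.06/6.97 = 0.582 kJ/s

B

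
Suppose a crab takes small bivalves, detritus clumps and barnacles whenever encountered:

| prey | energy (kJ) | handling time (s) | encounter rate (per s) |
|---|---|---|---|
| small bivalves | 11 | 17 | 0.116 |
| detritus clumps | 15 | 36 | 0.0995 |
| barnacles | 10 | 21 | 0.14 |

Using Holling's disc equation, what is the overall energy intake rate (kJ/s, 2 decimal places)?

Energy encountered per unit search time: 0.116×11 + 0.0995×15 + 0.14×10 = 4.168 kJ/s.
Handling time per unit search time: 0.116×17 + 0.0995×36 + 0.14×21 = 8.494.
Rate = 4.168/(1 + 8.494) = 0.4391 kJ/s.

0.44 kJ/s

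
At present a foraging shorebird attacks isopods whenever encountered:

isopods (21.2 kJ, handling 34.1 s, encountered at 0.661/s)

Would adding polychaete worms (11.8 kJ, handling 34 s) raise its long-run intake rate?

Current rate: (0.661×21.2)/(1 + 0.661×34.1) = 0.5953 kJ/s.
polychaete worms: E/h = 11.8/34 = 0.3471 kJ/s.
0.3471 < 0.5953, so adding polychaete worms would lower the average — exclude it.

No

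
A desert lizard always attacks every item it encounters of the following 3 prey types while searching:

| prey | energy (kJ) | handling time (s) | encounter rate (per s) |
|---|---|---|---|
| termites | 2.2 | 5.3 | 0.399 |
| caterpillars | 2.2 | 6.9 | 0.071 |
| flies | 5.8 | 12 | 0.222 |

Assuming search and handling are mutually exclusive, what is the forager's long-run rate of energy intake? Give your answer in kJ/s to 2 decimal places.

0.37 kJ/s

Energy encountered per unit search time: 0.399×2.2 + 0.071×2.2 + 0.222×5.8 = 2.322 kJ/s.
Handling time per unit search time: 0.399×5.3 + 0.071×6.9 + 0.222×12 = 5.269.
Rate = 2.322/(1 + 5.269) = 0.3704 kJ/s.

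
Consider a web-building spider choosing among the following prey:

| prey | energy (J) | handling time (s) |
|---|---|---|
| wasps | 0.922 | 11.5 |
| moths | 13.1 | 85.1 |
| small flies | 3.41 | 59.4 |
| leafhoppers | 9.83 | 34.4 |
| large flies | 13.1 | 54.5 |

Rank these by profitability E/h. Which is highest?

Profitability E/h (J/s): wasps = 0.922/11.5 = 0.0802, moths = 13.1/85.1 = 0.154, small flies = 3.41/59.4 = 0.0574, leafhoppers = 9.83/34.4 = 0.286, large flies = 13.1/54.5 = 0.24.
Ranked: leafhoppers > large flies > moths > wasps > small flies.

leafhoppers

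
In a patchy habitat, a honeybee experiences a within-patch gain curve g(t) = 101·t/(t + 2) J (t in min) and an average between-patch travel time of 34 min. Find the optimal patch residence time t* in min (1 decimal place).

8.2 min

By the marginal value theorem, leave when the instantaneous gain rate g'(t) equals the habitat-wide average g(t)/(T + t).
g'(t) = 101·2/(t + 2)². Setting 101·2/(t+2)² = 101t/[(t+2)(34+t)] gives 2(34+t) = t(t+2), so t² = 2×34 = 68.
t* = √68 = 8.246 min.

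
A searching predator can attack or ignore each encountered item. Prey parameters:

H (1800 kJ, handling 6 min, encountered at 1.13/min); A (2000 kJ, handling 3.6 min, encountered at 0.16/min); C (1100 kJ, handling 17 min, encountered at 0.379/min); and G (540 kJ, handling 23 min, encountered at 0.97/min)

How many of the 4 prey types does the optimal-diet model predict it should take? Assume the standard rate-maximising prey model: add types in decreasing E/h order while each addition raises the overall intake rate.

2

Profitabilities (E/h, kJ/min): A 556, H 300, C 64.7, G 23.5. Add prey in this order while the next type's profitability exceeds the intake rate on those already taken.
Rate on top 1: 203. H: 300 > 203 → include.
Rate on top 2: 281.7. C: 64.7 < 281.7 → exclude; stop.
Optimal diet: A, H — 2 of 4 types.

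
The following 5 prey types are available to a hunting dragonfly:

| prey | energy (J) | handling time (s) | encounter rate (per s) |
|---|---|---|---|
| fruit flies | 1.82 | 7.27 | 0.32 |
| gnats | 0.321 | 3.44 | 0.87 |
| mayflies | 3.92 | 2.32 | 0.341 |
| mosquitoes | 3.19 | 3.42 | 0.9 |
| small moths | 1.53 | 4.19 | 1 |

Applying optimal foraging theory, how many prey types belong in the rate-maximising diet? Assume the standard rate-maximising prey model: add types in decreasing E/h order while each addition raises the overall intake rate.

2

Profitabilities (E/h, J/s): mayflies 1.69, mosquitoes 0.933, small moths 0.365, fruit flies 0.25, gnats 0.0933. Add prey in this order while the next type's profitability exceeds the intake rate on those already taken.
Rate on top 1: 0.7463. mosquitoes: 0.933 > 0.7463 → include.
Rate on top 2: 0.8642. small moths: 0.365 < 0.8642 → exclude; stop.
Optimal diet: mayflies, mosquitoes — 2 of 5 types.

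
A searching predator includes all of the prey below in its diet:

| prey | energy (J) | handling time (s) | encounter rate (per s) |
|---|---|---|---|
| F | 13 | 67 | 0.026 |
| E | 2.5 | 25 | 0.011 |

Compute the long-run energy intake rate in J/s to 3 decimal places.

0.121 J/s

R = (0.026×13 + 0.011×2.5) / (1 + 0.026×67 + 0.011×25) = 0.3655/3.017 = 0.1211 J/s.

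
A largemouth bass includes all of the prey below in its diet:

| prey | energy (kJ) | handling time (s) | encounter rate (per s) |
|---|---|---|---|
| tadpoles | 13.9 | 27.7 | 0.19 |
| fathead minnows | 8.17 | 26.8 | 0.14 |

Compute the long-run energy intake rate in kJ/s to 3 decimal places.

0.378 kJ/s

R = (0.19×13.9 + 0.14×8.17) / (1 + 0.19×27.7 + 0.14×26.8) = 3.785/10.02 = 0.3779 kJ/s.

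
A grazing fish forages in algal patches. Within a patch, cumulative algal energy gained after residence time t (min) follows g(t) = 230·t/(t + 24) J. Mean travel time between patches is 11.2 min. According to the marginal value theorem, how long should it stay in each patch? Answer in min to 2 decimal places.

16.40 min

Optimal t* satisfies g'(t*) = g(t*)/(T + t*).
g'(t) = 230·24/(t + 24)². Setting 230·24/(t+24)² = 230t/[(t+24)(11.2+t)] gives 24(11.2+t) = t(t+24), so t² = 24×11.2 = 268.8.
t* = √268.8 = 16.4 min.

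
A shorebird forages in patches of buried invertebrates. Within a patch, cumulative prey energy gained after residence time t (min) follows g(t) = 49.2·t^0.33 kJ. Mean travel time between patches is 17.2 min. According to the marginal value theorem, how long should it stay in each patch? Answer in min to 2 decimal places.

8.47 min

Optimal t* satisfies g'(t*) = g(t*)/(T + t*).
g'(t) = 0.33·49.2·t^-0.67. Setting 0.33·49.2·t^-0.67 = 49.2·t^0.33/(17.2+t) gives 0.33(17.2+t) = t, so 0.67·t = 0.33×17.2.
t* = 0.33×17.2/0.67 = 8.472 min.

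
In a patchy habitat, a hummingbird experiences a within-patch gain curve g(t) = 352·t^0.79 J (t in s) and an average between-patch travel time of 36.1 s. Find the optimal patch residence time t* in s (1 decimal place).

135.8 s

Maximise g(t)/(T+t): set derivative to zero → g'(t)(T+t) = g(t).
g'(t) = 0.79·352·t^-0.21. Setting 0.79·352·t^-0.21 = 352·t^0.79/(36.1+t) gives 0.79(36.1+t) = t, so 0.21·t = 0.79×36.1.
t* = 0.79×36.1/0.21 = 135.8 s.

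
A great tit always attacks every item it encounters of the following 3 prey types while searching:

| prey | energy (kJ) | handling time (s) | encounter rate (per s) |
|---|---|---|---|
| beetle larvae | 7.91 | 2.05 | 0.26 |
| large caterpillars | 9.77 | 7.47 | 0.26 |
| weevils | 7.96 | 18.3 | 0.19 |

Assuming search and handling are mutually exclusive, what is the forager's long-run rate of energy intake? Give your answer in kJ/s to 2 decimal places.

R = Σλ_iE_i / (1 + Σλ_ih_i)
Numerator: 0.26×7.91 + 0.26×9.77 + 0.19×7.96 = 6.109
Denominator: 1 + 0.26×2.05 + 0.26×7.47 + 0.19×18.3 = 6.952
R = 6.109/6.952 = 0.8787 kJ/s

0.88 kJ/s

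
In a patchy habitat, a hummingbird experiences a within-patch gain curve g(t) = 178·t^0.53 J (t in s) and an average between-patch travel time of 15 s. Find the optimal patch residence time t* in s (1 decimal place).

16.9 s

By the marginal value theorem, leave when the instantaneous gain rate g'(t) equals the habitat-wide average g(t)/(T + t).
g'(t) = 0.53·178·t^-0.47. Setting 0.53·178·t^-0.47 = 178·t^0.53/(15+t) gives 0.53(15+t) = t, so 0.47·t = 0.53×15.
t* = 0.53×15/0.47 = 16.91 s.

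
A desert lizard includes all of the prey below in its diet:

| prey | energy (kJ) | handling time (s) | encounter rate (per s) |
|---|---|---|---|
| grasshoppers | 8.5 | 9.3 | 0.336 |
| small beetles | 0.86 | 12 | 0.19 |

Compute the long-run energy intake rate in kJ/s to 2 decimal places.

R = (0.336×8.5 + 0.19×0.86) / (1 + 0.336×9.3 + 0.19×12) = 3.019/6.405 = 0.4714 kJ/s.

0.47 kJ/s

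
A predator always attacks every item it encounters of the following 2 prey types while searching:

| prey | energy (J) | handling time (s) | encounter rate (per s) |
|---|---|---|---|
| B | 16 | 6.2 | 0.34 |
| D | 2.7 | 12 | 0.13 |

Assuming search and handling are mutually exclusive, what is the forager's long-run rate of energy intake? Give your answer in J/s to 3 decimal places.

R = (0.34×16 + 0.13×2.7) / (1 + 0.34×6.2 + 0.13×12) = 5.791/4.668 = 1.241 J/s.

1.241 J/s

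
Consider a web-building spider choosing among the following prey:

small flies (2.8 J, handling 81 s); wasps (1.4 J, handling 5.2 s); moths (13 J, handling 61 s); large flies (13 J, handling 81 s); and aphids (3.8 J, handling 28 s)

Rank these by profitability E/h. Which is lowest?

In descending order of E/h:
wasps: 1.4/5.2 = 0.269 J/s
moths: 13/61 = 0.213 J/s
large flies: 13/81 = 0.16 J/s
aphids: 3.8/28 = 0.136 J/s
small flies: 2.8/81 = 0.0346 J/s

small flies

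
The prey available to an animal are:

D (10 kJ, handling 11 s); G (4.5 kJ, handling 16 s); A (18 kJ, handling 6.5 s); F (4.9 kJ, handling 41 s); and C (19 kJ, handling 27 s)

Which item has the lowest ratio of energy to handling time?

F

In descending order of E/h:
A: 18/6.5 = 2.77 kJ/s
D: 10/11 = 0.909 kJ/s
C: 19/27 = 0.704 kJ/s
G: 4.5/16 = 0.281 kJ/s
F: 4.9/41 = 0.12 kJ/s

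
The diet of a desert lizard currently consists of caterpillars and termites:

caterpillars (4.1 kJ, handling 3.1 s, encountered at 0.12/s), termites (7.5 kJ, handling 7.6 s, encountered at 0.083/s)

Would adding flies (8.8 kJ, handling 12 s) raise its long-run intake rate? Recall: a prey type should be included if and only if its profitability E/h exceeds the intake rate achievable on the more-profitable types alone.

Yes

On caterpillars and termites alone, R = ΣλE/(1+Σλh) = 1.115/2.003 = 0.5565 kJ/s.
flies: E/h = 8.8/12 = 0.7333 kJ/s.
Since 0.7333 > R, including flies increases the long-run rate.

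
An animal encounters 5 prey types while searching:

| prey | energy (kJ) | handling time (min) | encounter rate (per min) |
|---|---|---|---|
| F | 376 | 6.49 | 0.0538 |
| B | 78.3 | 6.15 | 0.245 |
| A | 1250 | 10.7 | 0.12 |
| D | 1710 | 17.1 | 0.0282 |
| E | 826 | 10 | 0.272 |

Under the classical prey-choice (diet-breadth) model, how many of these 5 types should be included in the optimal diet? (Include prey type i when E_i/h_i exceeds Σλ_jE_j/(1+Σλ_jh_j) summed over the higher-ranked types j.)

Profitabilities (E/h, kJ/min): A 117, D 100, E 82.6, F 57.9, B 12.7. Add prey in this order while the next type's profitability exceeds the intake rate on those already taken.
Rate on top 1: 65.67. D: 100 > 65.67 → include.
Rate on top 2: 71.66. E: 82.6 > 71.66 → include.
Rate on top 3: 77.08. F: 57.9 < 77.08 → exclude; stop.
Optimal diet: A, D, E — 3 of 5 types.

3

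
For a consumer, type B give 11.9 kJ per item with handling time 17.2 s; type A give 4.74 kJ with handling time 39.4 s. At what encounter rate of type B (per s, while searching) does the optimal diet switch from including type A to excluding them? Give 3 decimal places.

0.012 per s

At the threshold, the rate on type B alone equals the profitability of type A: λ·11.9/(1 + λ·17.2) = 4.74/39.4 = 0.1203.
Rearranging, λ(11.9 − 0.1203×17.2) = 0.1203, so λ = 0.1203/9.831 = 0.01224 per s.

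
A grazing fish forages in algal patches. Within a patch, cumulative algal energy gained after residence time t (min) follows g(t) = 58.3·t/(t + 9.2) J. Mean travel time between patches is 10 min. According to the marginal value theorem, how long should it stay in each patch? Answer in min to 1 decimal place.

9.6 min

Optimal t* satisfies g'(t*) = g(t*)/(T + t*).
g'(t) = 58.3·9.2/(t + 9.2)². Setting 58.3·9.2/(t+9.2)² = 58.3t/[(t+9.2)(10+t)] gives 9.2(10+t) = t(t+9.2), so t² = 9.2×10 = 92.
t* = √92 = 9.592 min.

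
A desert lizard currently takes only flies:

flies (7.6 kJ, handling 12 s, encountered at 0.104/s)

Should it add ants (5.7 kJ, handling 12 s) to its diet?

Yes

On flies alone, R = ΣλE/(1+Σλh) = 0.7904/2.248 = 0.3516 kJ/s.
ants: E/h = 5.7/12 = 0.475 kJ/s.
Since 0.475 > R, including ants increases the long-run rate.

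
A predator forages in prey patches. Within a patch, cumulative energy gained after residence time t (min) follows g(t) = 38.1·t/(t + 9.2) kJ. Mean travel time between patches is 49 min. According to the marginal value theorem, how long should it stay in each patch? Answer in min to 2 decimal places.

21.23 min

Optimal t* satisfies g'(t*) = g(t*)/(T + t*).
g'(t) = 38.1·9.2/(t + 9.2)². Setting 38.1·9.2/(t+9.2)² = 38.1t/[(t+9.2)(49+t)] gives 9.2(49+t) = t(t+9.2), so t² = 9.2×49 = 450.8.
t* = √450.8 = 21.23 min.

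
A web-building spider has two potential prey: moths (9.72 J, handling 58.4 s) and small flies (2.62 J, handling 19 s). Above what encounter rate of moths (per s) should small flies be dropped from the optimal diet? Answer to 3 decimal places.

Drop small flies once their profitability E₂/h₂ falls below the rate achievable on moths alone: E₂/h₂ = λE₁/(1 + λh₁).
Solve for λ: λE₁h₂ = E₂(1 + λh₁) → λ(E₁h₂ − E₂h₁) = E₂ → λ = E₂/(E₁h₂ − E₂h₁).
λ = 2.62/(9.72×19 − 2.62×58.4) = 2.62/31.67 = 0.08272 per s.

0.083 per s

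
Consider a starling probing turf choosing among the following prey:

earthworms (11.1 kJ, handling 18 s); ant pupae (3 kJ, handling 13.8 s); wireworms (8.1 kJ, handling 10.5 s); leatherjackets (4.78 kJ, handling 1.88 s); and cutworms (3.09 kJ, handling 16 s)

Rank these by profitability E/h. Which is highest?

In descending order of E/h:
leatherjackets: 4.78/1.88 = 2.54 kJ/s
wireworms: 8.1/10.5 = 0.771 kJ/s
earthworms: 11.1/18 = 0.617 kJ/s
ant pupae: 3/13.8 = 0.217 kJ/s
cutworms: 3.09/16 = 0.193 kJ/s

leatherjackets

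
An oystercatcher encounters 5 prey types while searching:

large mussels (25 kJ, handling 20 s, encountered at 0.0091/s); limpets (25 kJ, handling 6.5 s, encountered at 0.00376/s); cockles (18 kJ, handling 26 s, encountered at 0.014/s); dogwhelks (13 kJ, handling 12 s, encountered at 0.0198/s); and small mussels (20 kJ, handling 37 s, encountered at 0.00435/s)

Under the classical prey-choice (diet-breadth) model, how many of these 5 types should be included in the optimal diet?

5

E/h in descending order: limpets 3.85, large mussels 1.25, dogwhelks 1.08, cockles 0.692, small mussels 0.541 kJ/s. The optimal diet is the largest prefix of this list for which every included type satisfies E_i/h_i > R on the types above it.
Rate on top 1: 0.09176. large mussels: 1.25 > 0.09176 → include.
Rate on top 2: 0.2665. dogwhelks: 1.08 > 0.2665 → include.
Rate on top 3: 0.4009. cockles: 0.692 > 0.4009 → include.
Rate on top 4: 0.4596. small mussels: 0.541 > 0.4596 → include.
Optimal diet: limpets, large mussels, dogwhelks, cockles, small mussels — 5 of 5 types.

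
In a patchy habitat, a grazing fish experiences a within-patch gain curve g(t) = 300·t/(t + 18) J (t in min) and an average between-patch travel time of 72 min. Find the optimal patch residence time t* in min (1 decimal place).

Optimal t* satisfies g'(t*) = g(t*)/(T + t*).
g'(t) = 300·18/(t + 18)². Setting 300·18/(t+18)² = 300t/[(t+18)(72+t)] gives 18(72+t) = t(t+18), so t² = 18×72 = 1296.
t* = √1296 = 36 min.

36.0 min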